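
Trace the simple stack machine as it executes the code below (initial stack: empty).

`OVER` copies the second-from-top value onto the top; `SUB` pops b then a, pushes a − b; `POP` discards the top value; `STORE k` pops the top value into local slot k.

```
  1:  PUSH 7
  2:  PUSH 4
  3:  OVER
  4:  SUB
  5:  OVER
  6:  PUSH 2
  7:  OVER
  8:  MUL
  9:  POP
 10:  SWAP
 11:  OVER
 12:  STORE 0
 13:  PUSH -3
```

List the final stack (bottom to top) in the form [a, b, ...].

PUSH 7  → 7
PUSH 4  → 7 4
OVER    → 7 4 7
SUB     → 7 -3
OVER    → 7 -3 7
PUSH 2  → 7 -3 7 2
OVER    → 7 -3 7 2 7
MUL     → 7 -3 7 14
POP     → 7 -3 7
SWAP    → 7 7 -3
OVER    → 7 7 -3 7
STORE 0 → 7 7 -3
PUSH -3 → 7 7 -3 -3

[7, 7, -3, -3]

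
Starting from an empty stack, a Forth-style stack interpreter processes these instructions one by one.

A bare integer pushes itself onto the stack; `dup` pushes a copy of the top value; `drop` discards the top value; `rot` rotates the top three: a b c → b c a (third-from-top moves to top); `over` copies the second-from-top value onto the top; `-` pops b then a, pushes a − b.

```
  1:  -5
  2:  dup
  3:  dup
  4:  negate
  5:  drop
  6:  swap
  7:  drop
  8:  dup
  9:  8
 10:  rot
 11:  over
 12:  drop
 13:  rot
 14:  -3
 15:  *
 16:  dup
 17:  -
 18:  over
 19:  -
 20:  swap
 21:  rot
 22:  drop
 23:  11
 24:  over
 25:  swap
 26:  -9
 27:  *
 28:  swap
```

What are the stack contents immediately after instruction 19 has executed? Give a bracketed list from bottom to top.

[8, -5, 5]

-5      [-5]
dup     [-5, -5]
dup     [-5, -5, -5]
negate  [-5, -5, 5]
drop    [-5, -5]
swap    [-5, -5]
drop    [-5]
dup     [-5, -5]
8       [-5, -5, 8]
rot     [-5, 8, -5]
over    [-5, 8, -5, 8]
drop    [-5, 8, -5]
rot     [8, -5, -5]
-3      [8, -5, -5, -3]
*       [8, -5, 15]
dup     [8, -5, 15, 15]
-       [8, -5, 0]
over    [8, -5, 0, -5]
-       [8, -5, 5]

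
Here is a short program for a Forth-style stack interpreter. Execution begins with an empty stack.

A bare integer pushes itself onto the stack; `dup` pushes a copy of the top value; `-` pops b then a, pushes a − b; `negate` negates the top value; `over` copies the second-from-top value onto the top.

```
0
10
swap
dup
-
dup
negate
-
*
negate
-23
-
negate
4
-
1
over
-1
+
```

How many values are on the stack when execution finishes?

0      : 0
10     : 0 10
swap   : 10 0
dup    : 10 0 0
-      : 10 0
dup    : 10 0 0
negate : 10 0 0
-      : 10 0
*      : 0
negate : 0
-23    : 0 -23
-      : 23
negate : -23
4      : -23 4
-      : -27
1      : -27 1
over   : -27 1 -27
-1     : -27 1 -27 -1
+      : -27 1 -28

3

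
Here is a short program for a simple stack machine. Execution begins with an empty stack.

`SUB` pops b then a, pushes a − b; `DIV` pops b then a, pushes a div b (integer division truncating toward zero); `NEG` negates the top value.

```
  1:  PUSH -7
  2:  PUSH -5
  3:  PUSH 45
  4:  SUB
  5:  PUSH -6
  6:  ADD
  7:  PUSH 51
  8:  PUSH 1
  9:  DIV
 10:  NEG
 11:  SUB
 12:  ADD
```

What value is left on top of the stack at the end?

PUSH -7 -> [-7]
PUSH -5 -> [-7, -5]
PUSH 45 -> [-7, -5, 45]
SUB     -> [-7, -50]
PUSH -6 -> [-7, -50, -6]
ADD     -> [-7, -56]
PUSH 51 -> [-7, -56, 51]
PUSH 1  -> [-7, -56, 51, 1]
DIV     -> [-7, -56, 51]
NEG     -> [-7, -56, -51]
SUB     -> [-7, -5]
ADD     -> [-12]

-12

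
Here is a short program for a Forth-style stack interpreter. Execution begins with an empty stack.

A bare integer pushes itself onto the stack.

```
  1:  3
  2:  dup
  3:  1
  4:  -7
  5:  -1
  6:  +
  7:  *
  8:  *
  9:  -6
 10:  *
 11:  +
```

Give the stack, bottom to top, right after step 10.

3   -> [3]
dup -> [3, 3]
1   -> [3, 3, 1]
-7  -> [3, 3, 1, -7]
-1  -> [3, 3, 1, -7, -1]
+   -> [3, 3, 1, -8]
*   -> [3, 3, -8]
*   -> [3, -24]
-6  -> [3, -24, -6]
*   -> [3, 144]

[3, 144]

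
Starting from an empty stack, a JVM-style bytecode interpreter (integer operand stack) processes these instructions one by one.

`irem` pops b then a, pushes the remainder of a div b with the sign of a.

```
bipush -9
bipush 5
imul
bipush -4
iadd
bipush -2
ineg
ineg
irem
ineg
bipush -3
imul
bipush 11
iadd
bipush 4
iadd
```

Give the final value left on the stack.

12

bipush -9 → -9
bipush 5  → -9 5
imul      → -45
bipush -4 → -45 -4
iadd      → -49
bipush -2 → -49 -2
ineg      → -49 2
ineg      → -49 -2
irem      → -1
ineg      → 1
bipush -3 → 1 -3
imul      → -3
bipush 11 → -3 11
iadd      → 8
bipush 4  → 8 4
iadd      → 12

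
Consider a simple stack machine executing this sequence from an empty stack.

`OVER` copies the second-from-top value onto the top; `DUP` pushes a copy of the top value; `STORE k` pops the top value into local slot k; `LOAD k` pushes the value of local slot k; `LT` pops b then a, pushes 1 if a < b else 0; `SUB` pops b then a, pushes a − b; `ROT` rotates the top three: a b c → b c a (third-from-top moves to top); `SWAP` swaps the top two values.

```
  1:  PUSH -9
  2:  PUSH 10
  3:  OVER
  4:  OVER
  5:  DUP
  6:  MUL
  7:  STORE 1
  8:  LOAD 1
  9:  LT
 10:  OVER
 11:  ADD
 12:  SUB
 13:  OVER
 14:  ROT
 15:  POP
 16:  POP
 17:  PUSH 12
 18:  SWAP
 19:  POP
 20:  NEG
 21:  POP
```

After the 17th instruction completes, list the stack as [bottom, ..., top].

PUSH -9  [-9]
PUSH 10  [-9, 10]
OVER     [-9, 10, -9]
OVER     [-9, 10, -9, 10]
DUP      [-9, 10, -9, 10, 10]
MUL      [-9, 10, -9, 100]
STORE 1  [-9, 10, -9]
LOAD 1   [-9, 10, -9, 100]
LT       [-9, 10, 1]
OVER     [-9, 10, 1, 10]
ADD      [-9, 10, 11]
SUB      [-9, -1]
OVER     [-9, -1, -9]
ROT      [-1, -9, -9]
POP      [-1, -9]
POP      [-1]
PUSH 12  [-1, 12]

[-1, 12]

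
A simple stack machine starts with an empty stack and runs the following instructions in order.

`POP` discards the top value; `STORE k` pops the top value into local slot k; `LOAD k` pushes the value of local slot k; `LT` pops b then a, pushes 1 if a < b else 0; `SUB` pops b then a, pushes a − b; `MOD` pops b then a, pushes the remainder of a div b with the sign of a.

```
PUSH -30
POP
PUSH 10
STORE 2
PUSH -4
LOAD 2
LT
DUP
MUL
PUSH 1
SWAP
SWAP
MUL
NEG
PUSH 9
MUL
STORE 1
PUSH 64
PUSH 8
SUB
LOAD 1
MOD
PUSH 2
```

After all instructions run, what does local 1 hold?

-9

PUSH -30 -> -30
POP      -> (empty)
PUSH 10  -> 10
STORE 2  -> (empty)
PUSH -4  -> -4
LOAD 2   -> -4 10
LT       -> 1
DUP      -> 1 1
MUL      -> 1
PUSH 1   -> 1 1
SWAP     -> 1 1
SWAP     -> 1 1
MUL      -> 1
NEG      -> -1
PUSH 9   -> -1 9
MUL      -> -9
STORE 1  -> (empty)
PUSH 64  -> 64
PUSH 8   -> 64 8
SUB      -> 56
LOAD 1   -> 56 -9
MOD      -> 2
PUSH 2   -> 2 2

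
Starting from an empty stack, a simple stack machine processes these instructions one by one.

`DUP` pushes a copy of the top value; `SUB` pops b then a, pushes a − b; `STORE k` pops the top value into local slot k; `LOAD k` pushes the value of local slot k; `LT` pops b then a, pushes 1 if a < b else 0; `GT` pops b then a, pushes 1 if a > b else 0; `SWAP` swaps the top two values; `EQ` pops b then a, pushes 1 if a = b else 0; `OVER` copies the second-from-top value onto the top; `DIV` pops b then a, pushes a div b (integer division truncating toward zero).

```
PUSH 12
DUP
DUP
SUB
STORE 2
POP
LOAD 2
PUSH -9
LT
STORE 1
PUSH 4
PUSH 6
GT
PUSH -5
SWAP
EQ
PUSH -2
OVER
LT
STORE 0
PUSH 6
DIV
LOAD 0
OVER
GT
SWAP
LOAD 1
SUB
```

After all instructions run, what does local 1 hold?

PUSH 12 → 12
DUP     → 12 12
DUP     → 12 12 12
SUB     → 12 0
STORE 2 → 12
POP     → (empty)
LOAD 2  → 0
PUSH -9 → 0 -9
LT      → 0
STORE 1 → (empty)
PUSH 4  → 4
PUSH 6  → 4 6
GT      → 0
PUSH -5 → 0 -5
SWAP    → -5 0
EQ      → 0
PUSH -2 → 0 -2
OVER    → 0 -2 0
LT      → 0 1
STORE 0 → 0
PUSH 6  → 0 6
DIV     → 0
LOAD 0  → 0 1
OVER    → 0 1 0
GT      → 0 1
SWAP    → 1 0
LOAD 1  → 1 0 0
SUB     → 1 0

0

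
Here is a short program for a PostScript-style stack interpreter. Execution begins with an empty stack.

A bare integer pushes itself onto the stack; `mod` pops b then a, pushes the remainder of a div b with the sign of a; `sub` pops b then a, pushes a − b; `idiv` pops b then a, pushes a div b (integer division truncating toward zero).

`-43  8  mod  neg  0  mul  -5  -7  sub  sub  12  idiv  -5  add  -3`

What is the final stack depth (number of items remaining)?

-43   -43
8     -43 8
mod   -3
neg   3
0     3 0
mul   0
-5    0 -5
-7    0 -5 -7
sub   0 2
sub   -2
12    -2 12
idiv  0
-5    0 -5
add   -5
-3    -5 -3

2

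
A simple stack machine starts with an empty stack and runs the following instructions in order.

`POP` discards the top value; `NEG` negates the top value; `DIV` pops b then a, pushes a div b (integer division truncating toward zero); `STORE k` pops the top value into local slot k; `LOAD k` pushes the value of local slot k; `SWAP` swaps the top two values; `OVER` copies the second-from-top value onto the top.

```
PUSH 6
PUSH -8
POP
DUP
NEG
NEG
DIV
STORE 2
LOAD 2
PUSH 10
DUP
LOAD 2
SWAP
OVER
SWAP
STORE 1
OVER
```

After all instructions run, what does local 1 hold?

PUSH 6  → [6]
PUSH -8 → [6, -8]
POP     → [6]
DUP     → [6, 6]
NEG     → [6, -6]
NEG     → [6, 6]
DIV     → [1]
STORE 2 → []
LOAD 2  → [1]
PUSH 10 → [1, 10]
DUP     → [1, 10, 10]
LOAD 2  → [1, 10, 10, 1]
SWAP    → [1, 10, 1, 10]
OVER    → [1, 10, 1, 10, 1]
SWAP    → [1, 10, 1, 1, 10]
STORE 1 → [1, 10, 1, 1]
OVER    → [1, 10, 1, 1, 1]

10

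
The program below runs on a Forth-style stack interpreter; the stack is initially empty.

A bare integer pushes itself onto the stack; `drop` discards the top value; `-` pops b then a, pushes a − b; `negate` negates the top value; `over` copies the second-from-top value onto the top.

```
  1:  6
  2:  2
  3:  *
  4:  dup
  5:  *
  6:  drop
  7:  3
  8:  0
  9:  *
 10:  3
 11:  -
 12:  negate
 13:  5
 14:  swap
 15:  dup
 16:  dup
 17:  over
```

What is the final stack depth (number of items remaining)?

6      : [6]
2      : [6, 2]
*      : [12]
dup    : [12, 12]
*      : [144]
drop   : []
3      : [3]
0      : [3, 0]
*      : [0]
3      : [0, 3]
-      : [-3]
negate : [3]
5      : [3, 5]
swap   : [5, 3]
dup    : [5, 3, 3]
dup    : [5, 3, 3, 3]
over   : [5, 3, 3, 3, 3]

5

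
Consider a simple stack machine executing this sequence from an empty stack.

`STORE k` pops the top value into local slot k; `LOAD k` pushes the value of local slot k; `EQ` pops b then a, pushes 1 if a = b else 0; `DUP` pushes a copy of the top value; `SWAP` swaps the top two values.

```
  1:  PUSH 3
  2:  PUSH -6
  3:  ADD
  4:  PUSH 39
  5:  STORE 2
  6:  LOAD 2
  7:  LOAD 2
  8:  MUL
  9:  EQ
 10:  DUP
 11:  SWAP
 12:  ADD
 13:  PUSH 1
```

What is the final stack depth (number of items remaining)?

2

PUSH 3   [3]
PUSH -6  [3, -6]
ADD      [-3]
PUSH 39  [-3, 39]
STORE 2  [-3]
LOAD 2   [-3, 39]
LOAD 2   [-3, 39, 39]
MUL      [-3, 1521]
EQ       [0]
DUP      [0, 0]
SWAP     [0, 0]
ADD      [0]
PUSH 1   [0, 1]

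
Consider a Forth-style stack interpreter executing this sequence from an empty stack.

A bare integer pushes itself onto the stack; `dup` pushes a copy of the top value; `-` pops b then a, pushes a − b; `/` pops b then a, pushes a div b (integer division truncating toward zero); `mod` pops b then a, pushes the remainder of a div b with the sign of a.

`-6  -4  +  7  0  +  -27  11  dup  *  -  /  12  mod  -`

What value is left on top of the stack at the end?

-10

-6   -6
-4   -6 -4
+    -10
7    -10 7
0    -10 7 0
+    -10 7
-27  -10 7 -27
11   -10 7 -27 11
dup  -10 7 -27 11 11
*    -10 7 -27 121
-    -10 7 -148
/    -10 0
12   -10 0 12
mod  -10 0
-    -10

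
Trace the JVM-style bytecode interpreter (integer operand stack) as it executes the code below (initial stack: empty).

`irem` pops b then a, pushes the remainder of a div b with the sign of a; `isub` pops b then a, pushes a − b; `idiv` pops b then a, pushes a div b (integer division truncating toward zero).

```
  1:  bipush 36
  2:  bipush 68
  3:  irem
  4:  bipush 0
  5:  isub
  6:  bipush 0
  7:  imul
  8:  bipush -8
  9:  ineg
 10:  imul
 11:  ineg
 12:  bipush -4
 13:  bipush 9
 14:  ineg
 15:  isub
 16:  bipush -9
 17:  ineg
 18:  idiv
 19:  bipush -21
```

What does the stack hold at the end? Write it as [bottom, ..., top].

[0, 0, -21]

bipush 36  → [36]
bipush 68  → [36, 68]
irem       → [36]
bipush 0   → [36, 0]
isub       → [36]
bipush 0   → [36, 0]
imul       → [0]
bipush -8  → [0, -8]
ineg       → [0, 8]
imul       → [0]
ineg       → [0]
bipush -4  → [0, -4]
bipush 9   → [0, -4, 9]
ineg       → [0, -4, -9]
isub       → [0, 5]
bipush -9  → [0, 5, -9]
ineg       → [0, 5, 9]
idiv       → [0, 0]
bipush -21 → [0, 0, -21]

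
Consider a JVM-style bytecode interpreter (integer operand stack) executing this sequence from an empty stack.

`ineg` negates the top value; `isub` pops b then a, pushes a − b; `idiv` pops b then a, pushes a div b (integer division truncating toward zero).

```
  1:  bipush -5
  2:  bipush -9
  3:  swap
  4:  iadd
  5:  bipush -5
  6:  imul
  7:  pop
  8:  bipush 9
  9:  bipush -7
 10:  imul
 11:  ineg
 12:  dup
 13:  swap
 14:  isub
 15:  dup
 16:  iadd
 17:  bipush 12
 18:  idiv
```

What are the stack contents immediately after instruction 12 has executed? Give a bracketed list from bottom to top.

bipush -5  [-5]
bipush -9  [-5, -9]
swap       [-9, -5]
iadd       [-14]
bipush -5  [-14, -5]
imul       [70]
pop        []
bipush 9   [9]
bipush -7  [9, -7]
imul       [-63]
ineg       [63]
dup        [63, 63]

[63, 63]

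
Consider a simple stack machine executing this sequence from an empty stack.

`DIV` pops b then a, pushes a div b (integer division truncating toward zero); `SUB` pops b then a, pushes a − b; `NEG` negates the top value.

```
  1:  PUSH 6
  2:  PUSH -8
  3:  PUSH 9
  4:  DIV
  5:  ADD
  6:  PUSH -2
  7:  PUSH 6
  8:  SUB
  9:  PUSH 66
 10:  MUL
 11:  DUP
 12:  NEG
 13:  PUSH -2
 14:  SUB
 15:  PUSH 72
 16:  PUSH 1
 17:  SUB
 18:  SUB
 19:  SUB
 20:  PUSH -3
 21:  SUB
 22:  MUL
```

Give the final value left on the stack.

PUSH 6  → [6]
PUSH -8 → [6, -8]
PUSH 9  → [6, -8, 9]
DIV     → [6, 0]
ADD     → [6]
PUSH -2 → [6, -2]
PUSH 6  → [6, -2, 6]
SUB     → [6, -8]
PUSH 66 → [6, -8, 66]
MUL     → [6, -528]
DUP     → [6, -528, -528]
NEG     → [6, -528, 528]
PUSH -2 → [6, -528, 528, -2]
SUB     → [6, -528, 530]
PUSH 72 → [6, -528, 530, 72]
PUSH 1  → [6, -528, 530, 72, 1]
SUB     → [6, -528, 530, 71]
SUB     → [6, -528, 459]
SUB     → [6, -987]
PUSH -3 → [6, -987, -3]
SUB     → [6, -984]
MUL     → [-5904]

-5904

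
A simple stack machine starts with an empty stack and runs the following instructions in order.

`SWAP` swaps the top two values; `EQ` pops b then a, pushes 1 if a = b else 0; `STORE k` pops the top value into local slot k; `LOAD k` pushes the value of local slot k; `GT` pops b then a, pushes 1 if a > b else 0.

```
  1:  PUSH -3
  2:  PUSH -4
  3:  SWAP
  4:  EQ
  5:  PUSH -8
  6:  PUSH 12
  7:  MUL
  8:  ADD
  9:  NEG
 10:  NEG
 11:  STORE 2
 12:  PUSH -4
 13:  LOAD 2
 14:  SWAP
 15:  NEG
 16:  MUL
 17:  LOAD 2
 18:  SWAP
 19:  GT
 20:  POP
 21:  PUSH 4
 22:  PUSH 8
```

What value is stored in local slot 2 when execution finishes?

PUSH -3 -> [-3]
PUSH -4 -> [-3, -4]
SWAP    -> [-4, -3]
EQ      -> [0]
PUSH -8 -> [0, -8]
PUSH 12 -> [0, -8, 12]
MUL     -> [0, -96]
ADD     -> [-96]
NEG     -> [96]
NEG     -> [-96]
STORE 2 -> []
PUSH -4 -> [-4]
LOAD 2  -> [-4, -96]
SWAP    -> [-96, -4]
NEG     -> [-96, 4]
MUL     -> [-384]
LOAD 2  -> [-384, -96]
SWAP    -> [-96, -384]
GT      -> [1]
POP     -> []
PUSH 4  -> [4]
PUSH 8  -> [4, 8]

-96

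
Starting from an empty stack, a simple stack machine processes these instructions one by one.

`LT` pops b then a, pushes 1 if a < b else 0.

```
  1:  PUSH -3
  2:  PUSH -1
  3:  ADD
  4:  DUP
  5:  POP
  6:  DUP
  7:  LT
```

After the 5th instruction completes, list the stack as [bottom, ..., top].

PUSH -3 : -3
PUSH -1 : -3 -1
ADD     : -4
DUP     : -4 -4
POP     : -4

[-4]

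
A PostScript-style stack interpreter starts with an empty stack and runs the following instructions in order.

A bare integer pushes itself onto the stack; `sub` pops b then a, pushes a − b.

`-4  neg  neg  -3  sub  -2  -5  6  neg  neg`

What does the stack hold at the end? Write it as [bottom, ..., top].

[-1, -2, -5, 6]

-4  -> -4
neg -> 4
neg -> -4
-3  -> -4 -3
sub -> -1
-2  -> -1 -2
-5  -> -1 -2 -5
6   -> -1 -2 -5 6
neg -> -1 -2 -5 -6
neg -> -1 -2 -5 6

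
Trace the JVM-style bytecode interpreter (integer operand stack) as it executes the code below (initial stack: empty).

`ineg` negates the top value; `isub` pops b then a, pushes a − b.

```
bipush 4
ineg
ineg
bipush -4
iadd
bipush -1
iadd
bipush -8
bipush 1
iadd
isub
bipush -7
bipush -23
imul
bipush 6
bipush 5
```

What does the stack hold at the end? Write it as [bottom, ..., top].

[6, 161, 6, 5]

bipush 4    [4]
ineg        [-4]
ineg        [4]
bipush -4   [4, -4]
iadd        [0]
bipush -1   [0, -1]
iadd        [-1]
bipush -8   [-1, -8]
bipush 1    [-1, -8, 1]
iadd        [-1, -7]
isub        [6]
bipush -7   [6, -7]
bipush -23  [6, -7, -23]
imul        [6, 161]
bipush 6    [6, 161, 6]
bipush 5    [6, 161, 6, 5]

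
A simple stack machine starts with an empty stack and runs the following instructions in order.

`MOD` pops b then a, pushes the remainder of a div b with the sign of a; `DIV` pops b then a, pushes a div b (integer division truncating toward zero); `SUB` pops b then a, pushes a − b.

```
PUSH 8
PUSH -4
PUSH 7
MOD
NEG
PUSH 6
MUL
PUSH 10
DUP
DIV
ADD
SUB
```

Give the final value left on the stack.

-17

PUSH 8  -> 8
PUSH -4 -> 8 -4
PUSH 7  -> 8 -4 7
MOD     -> 8 -4
NEG     -> 8 4
PUSH 6  -> 8 4 6
MUL     -> 8 24
PUSH 10 -> 8 24 10
DUP     -> 8 24 10 10
DIV     -> 8 24 1
ADD     -> 8 25
SUB     -> -17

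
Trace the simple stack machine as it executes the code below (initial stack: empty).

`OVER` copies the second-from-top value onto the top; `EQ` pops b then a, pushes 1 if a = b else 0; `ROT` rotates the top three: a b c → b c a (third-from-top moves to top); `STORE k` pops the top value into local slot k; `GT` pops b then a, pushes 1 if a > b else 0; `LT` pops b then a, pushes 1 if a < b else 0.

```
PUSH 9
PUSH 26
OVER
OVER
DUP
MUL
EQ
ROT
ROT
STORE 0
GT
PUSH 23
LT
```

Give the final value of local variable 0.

26

PUSH 9  -> [9]
PUSH 26 -> [9, 26]
OVER    -> [9, 26, 9]
OVER    -> [9, 26, 9, 26]
DUP     -> [9, 26, 9, 26, 26]
MUL     -> [9, 26, 9, 676]
EQ      -> [9, 26, 0]
ROT     -> [26, 0, 9]
ROT     -> [0, 9, 26]
STORE 0 -> [0, 9]
GT      -> [0]
PUSH 23 -> [0, 23]
LT      -> [1]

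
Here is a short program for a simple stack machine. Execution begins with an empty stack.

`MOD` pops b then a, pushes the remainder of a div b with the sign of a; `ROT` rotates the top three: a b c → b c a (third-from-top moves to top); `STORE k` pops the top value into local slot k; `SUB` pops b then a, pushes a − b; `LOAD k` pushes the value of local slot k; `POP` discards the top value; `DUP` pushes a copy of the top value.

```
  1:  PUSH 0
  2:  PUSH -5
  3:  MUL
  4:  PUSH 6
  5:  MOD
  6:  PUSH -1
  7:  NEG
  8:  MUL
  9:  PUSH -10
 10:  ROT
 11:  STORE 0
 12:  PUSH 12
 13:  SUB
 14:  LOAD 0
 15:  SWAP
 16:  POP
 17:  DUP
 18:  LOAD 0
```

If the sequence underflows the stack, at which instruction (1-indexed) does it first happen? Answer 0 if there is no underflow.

10

PUSH 0   → [0]
PUSH -5  → [0, -5]
MUL      → [0]
PUSH 6   → [0, 6]
MOD      → [0]
PUSH -1  → [0, -1]
NEG      → [0, 1]
MUL      → [0]
PUSH -10 → [0, -10]
ROT  — needs 3 operands, stack has 2 → underflow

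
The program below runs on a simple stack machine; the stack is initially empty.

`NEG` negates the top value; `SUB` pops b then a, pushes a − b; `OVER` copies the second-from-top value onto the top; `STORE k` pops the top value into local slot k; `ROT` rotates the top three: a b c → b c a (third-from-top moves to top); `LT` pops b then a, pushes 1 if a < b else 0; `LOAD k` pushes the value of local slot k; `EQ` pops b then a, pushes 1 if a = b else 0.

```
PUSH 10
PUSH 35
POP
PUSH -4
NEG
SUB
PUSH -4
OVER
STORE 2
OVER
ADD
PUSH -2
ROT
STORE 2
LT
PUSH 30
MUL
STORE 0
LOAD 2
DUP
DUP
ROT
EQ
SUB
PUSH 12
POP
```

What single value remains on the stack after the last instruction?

PUSH 10  [10]
PUSH 35  [10, 35]
POP      [10]
PUSH -4  [10, -4]
NEG      [10, 4]
SUB      [6]
PUSH -4  [6, -4]
OVER     [6, -4, 6]
STORE 2  [6, -4]
OVER     [6, -4, 6]
ADD      [6, 2]
PUSH -2  [6, 2, -2]
ROT      [2, -2, 6]
STORE 2  [2, -2]
LT       [0]
PUSH 30  [0, 30]
MUL      [0]
STORE 0  []
LOAD 2   [6]
DUP      [6, 6]
DUP      [6, 6, 6]
ROT      [6, 6, 6]
EQ       [6, 1]
SUB      [5]
PUSH 12  [5, 12]
POP      [5]

5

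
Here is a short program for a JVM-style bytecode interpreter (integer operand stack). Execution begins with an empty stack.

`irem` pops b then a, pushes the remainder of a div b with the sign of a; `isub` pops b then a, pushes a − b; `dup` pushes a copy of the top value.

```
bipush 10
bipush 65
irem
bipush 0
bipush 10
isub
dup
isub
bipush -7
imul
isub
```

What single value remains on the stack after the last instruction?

bipush 10 → [10]
bipush 65 → [10, 65]
irem      → [10]
bipush 0  → [10, 0]
bipush 10 → [10, 0, 10]
isub      → [10, -10]
dup       → [10, -10, -10]
isub      → [10, 0]
bipush -7 → [10, 0, -7]
imul      → [10, 0]
isub      → [10]

10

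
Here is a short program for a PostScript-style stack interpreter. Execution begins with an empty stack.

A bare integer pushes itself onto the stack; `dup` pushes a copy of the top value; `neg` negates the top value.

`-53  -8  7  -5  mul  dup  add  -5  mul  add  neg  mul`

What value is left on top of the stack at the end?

18126

-53 -> [-53]
-8  -> [-53, -8]
7   -> [-53, -8, 7]
-5  -> [-53, -8, 7, -5]
mul -> [-53, -8, -35]
dup -> [-53, -8, -35, -35]
add -> [-53, -8, -70]
-5  -> [-53, -8, -70, -5]
mul -> [-53, -8, 350]
add -> [-53, 342]
neg -> [-53, -342]
mul -> [18126]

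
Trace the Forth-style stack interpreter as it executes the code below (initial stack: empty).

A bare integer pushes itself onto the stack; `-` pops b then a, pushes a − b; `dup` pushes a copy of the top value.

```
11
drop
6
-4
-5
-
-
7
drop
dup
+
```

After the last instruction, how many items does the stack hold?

11   → 11
drop → (empty)
6    → 6
-4   → 6 -4
-5   → 6 -4 -5
-    → 6 1
-    → 5
7    → 5 7
drop → 5
dup  → 5 5
+    → 10

1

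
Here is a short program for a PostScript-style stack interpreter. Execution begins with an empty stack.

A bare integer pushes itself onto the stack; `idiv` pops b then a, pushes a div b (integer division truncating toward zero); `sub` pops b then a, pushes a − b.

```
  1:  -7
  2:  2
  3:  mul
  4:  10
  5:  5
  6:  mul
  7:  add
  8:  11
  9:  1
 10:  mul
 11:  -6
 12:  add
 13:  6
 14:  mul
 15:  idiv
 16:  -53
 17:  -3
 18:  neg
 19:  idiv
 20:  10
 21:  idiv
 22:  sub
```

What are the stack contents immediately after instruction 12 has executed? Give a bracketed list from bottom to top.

[36, 5]

-7  -> [-7]
2   -> [-7, 2]
mul -> [-14]
10  -> [-14, 10]
5   -> [-14, 10, 5]
mul -> [-14, 50]
add -> [36]
11  -> [36, 11]
1   -> [36, 11, 1]
mul -> [36, 11]
-6  -> [36, 11, -6]
add -> [36, 5]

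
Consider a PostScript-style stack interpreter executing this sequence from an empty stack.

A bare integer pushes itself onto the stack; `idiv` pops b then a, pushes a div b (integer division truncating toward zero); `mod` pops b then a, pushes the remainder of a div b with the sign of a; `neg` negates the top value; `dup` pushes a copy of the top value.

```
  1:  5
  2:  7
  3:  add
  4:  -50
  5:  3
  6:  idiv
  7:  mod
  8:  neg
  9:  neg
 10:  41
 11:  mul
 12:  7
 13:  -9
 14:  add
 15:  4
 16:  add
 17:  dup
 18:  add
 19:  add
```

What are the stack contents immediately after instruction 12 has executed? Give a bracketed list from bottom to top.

[492, 7]

5    → [5]
7    → [5, 7]
add  → [12]
-50  → [12, -50]
3    → [12, -50, 3]
idiv → [12, -16]
mod  → [12]
neg  → [-12]
neg  → [12]
41   → [12, 41]
mul  → [492]
7    → [492, 7]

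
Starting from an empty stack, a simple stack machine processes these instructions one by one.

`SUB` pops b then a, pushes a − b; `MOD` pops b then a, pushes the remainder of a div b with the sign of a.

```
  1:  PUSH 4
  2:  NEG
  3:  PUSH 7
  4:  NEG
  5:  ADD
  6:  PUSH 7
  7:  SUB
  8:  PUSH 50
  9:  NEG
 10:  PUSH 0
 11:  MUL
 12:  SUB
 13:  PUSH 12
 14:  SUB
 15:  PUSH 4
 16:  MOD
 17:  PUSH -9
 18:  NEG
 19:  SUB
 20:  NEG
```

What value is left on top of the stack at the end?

11

PUSH 4  → [4]
NEG     → [-4]
PUSH 7  → [-4, 7]
NEG     → [-4, -7]
ADD     → [-11]
PUSH 7  → [-11, 7]
SUB     → [-18]
PUSH 50 → [-18, 50]
NEG     → [-18, -50]
PUSH 0  → [-18, -50, 0]
MUL     → [-18, 0]
SUB     → [-18]
PUSH 12 → [-18, 12]
SUB     → [-30]
PUSH 4  → [-30, 4]
MOD     → [-2]
PUSH -9 → [-2, -9]
NEG     → [-2, 9]
SUB     → [-11]
NEG     → [11]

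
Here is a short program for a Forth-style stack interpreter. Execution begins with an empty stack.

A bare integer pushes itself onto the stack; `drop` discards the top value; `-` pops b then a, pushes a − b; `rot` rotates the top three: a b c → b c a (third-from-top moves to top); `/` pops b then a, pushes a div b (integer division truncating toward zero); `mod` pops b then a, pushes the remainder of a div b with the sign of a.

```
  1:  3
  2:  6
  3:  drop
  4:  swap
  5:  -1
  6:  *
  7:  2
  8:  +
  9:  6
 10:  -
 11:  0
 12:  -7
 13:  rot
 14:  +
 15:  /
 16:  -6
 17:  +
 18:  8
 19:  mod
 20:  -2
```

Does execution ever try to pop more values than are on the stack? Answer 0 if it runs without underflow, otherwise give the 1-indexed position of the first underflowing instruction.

3    -> [3]
6    -> [3, 6]
drop -> [3]
swap  — needs 2 operands, stack has 1 → underflow

4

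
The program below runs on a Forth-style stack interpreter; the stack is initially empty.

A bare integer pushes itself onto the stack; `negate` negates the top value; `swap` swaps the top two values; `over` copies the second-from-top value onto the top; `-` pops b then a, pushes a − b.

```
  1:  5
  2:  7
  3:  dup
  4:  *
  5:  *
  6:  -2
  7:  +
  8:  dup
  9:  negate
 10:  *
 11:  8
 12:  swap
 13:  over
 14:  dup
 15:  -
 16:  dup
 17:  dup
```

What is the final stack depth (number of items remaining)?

5

5       5
7       5 7
dup     5 7 7
*       5 49
*       245
-2      245 -2
+       243
dup     243 243
negate  243 -243
*       -59049
8       -59049 8
swap    8 -59049
over    8 -59049 8
dup     8 -59049 8 8
-       8 -59049 0
dup     8 -59049 0 0
dup     8 -59049 0 0 0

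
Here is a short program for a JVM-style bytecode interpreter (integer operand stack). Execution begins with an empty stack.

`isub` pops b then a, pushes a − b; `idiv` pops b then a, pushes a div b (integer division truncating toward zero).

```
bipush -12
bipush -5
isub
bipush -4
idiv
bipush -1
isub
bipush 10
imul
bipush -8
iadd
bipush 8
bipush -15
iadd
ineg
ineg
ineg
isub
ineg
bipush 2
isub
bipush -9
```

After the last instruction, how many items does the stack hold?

bipush -12 → [-12]
bipush -5  → [-12, -5]
isub       → [-7]
bipush -4  → [-7, -4]
idiv       → [1]
bipush -1  → [1, -1]
isub       → [2]
bipush 10  → [2, 10]
imul       → [20]
bipush -8  → [20, -8]
iadd       → [12]
bipush 8   → [12, 8]
bipush -15 → [12, 8, -15]
iadd       → [12, -7]
ineg       → [12, 7]
ineg       → [12, -7]
ineg       → [12, 7]
isub       → [5]
ineg       → [-5]
bipush 2   → [-5, 2]
isub       → [-7]
bipush -9  → [-7, -9]

2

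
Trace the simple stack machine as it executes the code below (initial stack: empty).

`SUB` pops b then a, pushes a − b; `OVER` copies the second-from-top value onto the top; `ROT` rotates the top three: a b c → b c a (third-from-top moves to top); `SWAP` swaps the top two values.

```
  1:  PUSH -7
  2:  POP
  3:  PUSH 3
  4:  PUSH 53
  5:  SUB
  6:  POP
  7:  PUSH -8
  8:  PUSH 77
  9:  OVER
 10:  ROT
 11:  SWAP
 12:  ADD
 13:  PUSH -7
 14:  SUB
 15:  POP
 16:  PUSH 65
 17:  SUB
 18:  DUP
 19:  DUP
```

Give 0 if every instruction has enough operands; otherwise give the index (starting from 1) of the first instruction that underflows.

0

PUSH -7 : [-7]
POP     : []
PUSH 3  : [3]
PUSH 53 : [3, 53]
SUB     : [-50]
POP     : []
PUSH -8 : [-8]
PUSH 77 : [-8, 77]
OVER    : [-8, 77, -8]
ROT     : [77, -8, -8]
SWAP    : [77, -8, -8]
ADD     : [77, -16]
PUSH -7 : [77, -16, -7]
SUB     : [77, -9]
POP     : [77]
PUSH 65 : [77, 65]
SUB     : [12]
DUP     : [12, 12]
DUP     : [12, 12, 12]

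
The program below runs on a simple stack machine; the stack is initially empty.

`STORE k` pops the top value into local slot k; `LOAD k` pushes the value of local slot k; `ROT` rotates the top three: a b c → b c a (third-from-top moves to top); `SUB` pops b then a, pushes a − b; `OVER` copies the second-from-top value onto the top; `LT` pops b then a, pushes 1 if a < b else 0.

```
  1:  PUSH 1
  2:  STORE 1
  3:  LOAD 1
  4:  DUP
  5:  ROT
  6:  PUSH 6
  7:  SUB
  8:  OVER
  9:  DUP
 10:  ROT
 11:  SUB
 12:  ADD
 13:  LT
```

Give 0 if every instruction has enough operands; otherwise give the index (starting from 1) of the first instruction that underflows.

5

PUSH 1  : [1]
STORE 1 : []
LOAD 1  : [1]
DUP     : [1, 1]
ROT  — needs 3 operands, stack has 2 → underflow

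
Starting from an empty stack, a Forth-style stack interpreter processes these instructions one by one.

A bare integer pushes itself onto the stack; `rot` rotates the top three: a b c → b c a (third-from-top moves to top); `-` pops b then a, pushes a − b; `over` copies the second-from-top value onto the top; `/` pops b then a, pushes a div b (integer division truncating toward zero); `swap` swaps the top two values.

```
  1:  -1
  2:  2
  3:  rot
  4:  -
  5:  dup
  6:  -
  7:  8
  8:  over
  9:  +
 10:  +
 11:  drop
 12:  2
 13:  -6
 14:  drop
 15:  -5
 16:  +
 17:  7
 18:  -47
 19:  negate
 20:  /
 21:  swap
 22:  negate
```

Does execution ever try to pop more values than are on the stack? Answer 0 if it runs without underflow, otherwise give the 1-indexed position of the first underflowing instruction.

-1 → -1
2  → -1 2
rot  — needs 3 operands, stack has 2 → underflow

3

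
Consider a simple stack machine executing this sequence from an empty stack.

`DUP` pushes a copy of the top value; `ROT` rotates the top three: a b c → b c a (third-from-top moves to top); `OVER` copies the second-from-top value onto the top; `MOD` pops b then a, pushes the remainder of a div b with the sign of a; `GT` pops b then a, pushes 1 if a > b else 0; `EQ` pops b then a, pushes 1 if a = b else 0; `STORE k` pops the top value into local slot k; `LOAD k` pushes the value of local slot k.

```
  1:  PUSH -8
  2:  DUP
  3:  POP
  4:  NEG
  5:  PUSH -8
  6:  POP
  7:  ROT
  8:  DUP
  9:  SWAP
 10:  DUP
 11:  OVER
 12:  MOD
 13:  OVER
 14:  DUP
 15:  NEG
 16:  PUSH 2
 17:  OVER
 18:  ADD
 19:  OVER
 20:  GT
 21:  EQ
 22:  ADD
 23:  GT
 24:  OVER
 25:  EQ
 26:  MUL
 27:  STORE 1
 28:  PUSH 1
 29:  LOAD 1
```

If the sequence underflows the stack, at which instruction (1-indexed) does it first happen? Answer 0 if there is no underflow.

PUSH -8 → -8
DUP     → -8 -8
POP     → -8
NEG     → 8
PUSH -8 → 8 -8
POP     → 8
ROT  — needs 3 operands, stack has 1 → underflow

7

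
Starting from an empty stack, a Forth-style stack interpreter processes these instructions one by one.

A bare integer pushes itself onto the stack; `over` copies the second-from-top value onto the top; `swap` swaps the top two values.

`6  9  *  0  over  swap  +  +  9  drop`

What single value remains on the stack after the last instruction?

6    -> [6]
9    -> [6, 9]
*    -> [54]
0    -> [54, 0]
over -> [54, 0, 54]
swap -> [54, 54, 0]
+    -> [54, 54]
+    -> [108]
9    -> [108, 9]
drop -> [108]

108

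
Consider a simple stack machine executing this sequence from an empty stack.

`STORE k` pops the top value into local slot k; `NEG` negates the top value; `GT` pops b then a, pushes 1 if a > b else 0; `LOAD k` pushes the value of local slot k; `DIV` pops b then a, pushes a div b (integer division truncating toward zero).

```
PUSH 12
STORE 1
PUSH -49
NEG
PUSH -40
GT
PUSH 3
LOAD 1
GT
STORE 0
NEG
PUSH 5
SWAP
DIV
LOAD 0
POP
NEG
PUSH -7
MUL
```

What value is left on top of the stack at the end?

-35

PUSH 12  -> 12
STORE 1  -> (empty)
PUSH -49 -> -49
NEG      -> 49
PUSH -40 -> 49 -40
GT       -> 1
PUSH 3   -> 1 3
LOAD 1   -> 1 3 12
GT       -> 1 0
STORE 0  -> 1
NEG      -> -1
PUSH 5   -> -1 5
SWAP     -> 5 -1
DIV      -> -5
LOAD 0   -> -5 0
POP      -> -5
NEG      -> 5
PUSH -7  -> 5 -7
MUL      -> -35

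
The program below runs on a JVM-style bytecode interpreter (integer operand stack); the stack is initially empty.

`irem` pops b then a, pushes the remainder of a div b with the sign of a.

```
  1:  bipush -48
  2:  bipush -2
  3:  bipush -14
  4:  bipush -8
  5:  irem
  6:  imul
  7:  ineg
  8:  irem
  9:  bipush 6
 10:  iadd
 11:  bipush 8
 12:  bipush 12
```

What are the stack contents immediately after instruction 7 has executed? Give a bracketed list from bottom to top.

bipush -48 -> [-48]
bipush -2  -> [-48, -2]
bipush -14 -> [-48, -2, -14]
bipush -8  -> [-48, -2, -14, -8]
irem       -> [-48, -2, -6]
imul       -> [-48, 12]
ineg       -> [-48, -12]

[-48, -12]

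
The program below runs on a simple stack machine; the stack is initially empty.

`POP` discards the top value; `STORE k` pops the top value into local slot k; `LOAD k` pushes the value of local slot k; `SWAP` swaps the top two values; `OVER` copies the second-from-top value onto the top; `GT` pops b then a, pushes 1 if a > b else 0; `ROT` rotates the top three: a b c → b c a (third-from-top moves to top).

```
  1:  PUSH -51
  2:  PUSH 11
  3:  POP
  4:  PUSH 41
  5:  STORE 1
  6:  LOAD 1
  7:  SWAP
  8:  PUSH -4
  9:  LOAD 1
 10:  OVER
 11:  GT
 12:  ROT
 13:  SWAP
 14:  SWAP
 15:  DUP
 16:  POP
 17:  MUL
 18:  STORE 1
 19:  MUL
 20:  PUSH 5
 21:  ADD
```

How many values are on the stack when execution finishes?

1

PUSH -51 -> [-51]
PUSH 11  -> [-51, 11]
POP      -> [-51]
PUSH 41  -> [-51, 41]
STORE 1  -> [-51]
LOAD 1   -> [-51, 41]
SWAP     -> [41, -51]
PUSH -4  -> [41, -51, -4]
LOAD 1   -> [41, -51, -4, 41]
OVER     -> [41, -51, -4, 41, -4]
GT       -> [41, -51, -4, 1]
ROT      -> [41, -4, 1, -51]
SWAP     -> [41, -4, -51, 1]
SWAP     -> [41, -4, 1, -51]
DUP      -> [41, -4, 1, -51, -51]
POP      -> [41, -4, 1, -51]
MUL      -> [41, -4, -51]
STORE 1  -> [41, -4]
MUL      -> [-164]
PUSH 5   -> [-164, 5]
ADD      -> [-159]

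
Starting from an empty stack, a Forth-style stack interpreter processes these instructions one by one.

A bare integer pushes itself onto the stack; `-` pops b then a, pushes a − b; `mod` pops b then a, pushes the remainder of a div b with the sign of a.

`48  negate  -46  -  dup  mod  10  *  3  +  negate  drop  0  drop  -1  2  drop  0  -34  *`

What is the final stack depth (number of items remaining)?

2

48     : [48]
negate : [-48]
-46    : [-48, -46]
-      : [-2]
dup    : [-2, -2]
mod    : [0]
10     : [0, 10]
*      : [0]
3      : [0, 3]
+      : [3]
negate : [-3]
drop   : []
0      : [0]
drop   : []
-1     : [-1]
2      : [-1, 2]
drop   : [-1]
0      : [-1, 0]
-34    : [-1, 0, -34]
*      : [-1, 0]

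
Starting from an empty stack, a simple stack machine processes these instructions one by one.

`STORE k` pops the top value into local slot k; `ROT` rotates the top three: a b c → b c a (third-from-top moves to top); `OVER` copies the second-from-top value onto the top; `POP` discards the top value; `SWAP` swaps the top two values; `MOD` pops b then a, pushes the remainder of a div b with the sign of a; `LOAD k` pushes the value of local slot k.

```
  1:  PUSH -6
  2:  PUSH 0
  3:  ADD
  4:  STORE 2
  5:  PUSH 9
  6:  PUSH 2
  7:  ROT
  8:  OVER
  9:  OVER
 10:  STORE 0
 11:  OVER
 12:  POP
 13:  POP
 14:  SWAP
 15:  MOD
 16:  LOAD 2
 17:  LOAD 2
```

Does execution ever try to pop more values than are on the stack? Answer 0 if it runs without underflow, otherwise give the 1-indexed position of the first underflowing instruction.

PUSH -6 : [-6]
PUSH 0  : [-6, 0]
ADD     : [-6]
STORE 2 : []
PUSH 9  : [9]
PUSH 2  : [9, 2]
ROT  — needs 3 operands, stack has 2 → underflow

7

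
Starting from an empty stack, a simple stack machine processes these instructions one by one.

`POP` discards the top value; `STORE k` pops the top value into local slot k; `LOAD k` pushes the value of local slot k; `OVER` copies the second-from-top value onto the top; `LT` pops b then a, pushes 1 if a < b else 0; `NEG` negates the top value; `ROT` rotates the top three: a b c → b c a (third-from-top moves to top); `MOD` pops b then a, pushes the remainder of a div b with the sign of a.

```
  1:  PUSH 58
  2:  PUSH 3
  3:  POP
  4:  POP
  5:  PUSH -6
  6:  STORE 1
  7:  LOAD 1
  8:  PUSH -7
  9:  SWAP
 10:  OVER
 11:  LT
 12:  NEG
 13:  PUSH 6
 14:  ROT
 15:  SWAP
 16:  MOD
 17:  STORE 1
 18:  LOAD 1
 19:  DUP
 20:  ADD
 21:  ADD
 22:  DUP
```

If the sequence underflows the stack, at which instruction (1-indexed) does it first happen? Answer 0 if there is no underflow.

0

PUSH 58 → [58]
PUSH 3  → [58, 3]
POP     → [58]
POP     → []
PUSH -6 → [-6]
STORE 1 → []
LOAD 1  → [-6]
PUSH -7 → [-6, -7]
SWAP    → [-7, -6]
OVER    → [-7, -6, -7]
LT      → [-7, 0]
NEG     → [-7, 0]
PUSH 6  → [-7, 0, 6]
ROT     → [0, 6, -7]
SWAP    → [0, -7, 6]
MOD     → [0, -1]
STORE 1 → [0]
LOAD 1  → [0, -1]
DUP     → [0, -1, -1]
ADD     → [0, -2]
ADD     → [-2]
DUP     → [-2, -2]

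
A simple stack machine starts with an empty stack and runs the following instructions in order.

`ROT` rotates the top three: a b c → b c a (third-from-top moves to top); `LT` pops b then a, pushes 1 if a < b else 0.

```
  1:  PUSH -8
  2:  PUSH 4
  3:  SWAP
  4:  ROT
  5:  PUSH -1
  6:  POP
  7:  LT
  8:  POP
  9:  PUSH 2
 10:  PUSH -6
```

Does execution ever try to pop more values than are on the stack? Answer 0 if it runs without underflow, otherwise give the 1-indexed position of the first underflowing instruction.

4

PUSH -8 : -8
PUSH 4  : -8 4
SWAP    : 4 -8
ROT  — needs 3 operands, stack has 2 → underflow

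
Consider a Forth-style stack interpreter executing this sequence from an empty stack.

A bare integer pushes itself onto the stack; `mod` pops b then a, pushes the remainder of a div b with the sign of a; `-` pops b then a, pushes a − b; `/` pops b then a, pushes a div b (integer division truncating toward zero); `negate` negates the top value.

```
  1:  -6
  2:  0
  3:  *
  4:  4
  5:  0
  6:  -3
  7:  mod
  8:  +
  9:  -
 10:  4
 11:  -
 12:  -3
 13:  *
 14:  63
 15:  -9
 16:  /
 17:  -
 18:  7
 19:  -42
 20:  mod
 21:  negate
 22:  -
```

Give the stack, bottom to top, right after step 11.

[-8]

-6   -6
0    -6 0
*    0
4    0 4
0    0 4 0
-3   0 4 0 -3
mod  0 4 0
+    0 4
-    -4
4    -4 4
-    -8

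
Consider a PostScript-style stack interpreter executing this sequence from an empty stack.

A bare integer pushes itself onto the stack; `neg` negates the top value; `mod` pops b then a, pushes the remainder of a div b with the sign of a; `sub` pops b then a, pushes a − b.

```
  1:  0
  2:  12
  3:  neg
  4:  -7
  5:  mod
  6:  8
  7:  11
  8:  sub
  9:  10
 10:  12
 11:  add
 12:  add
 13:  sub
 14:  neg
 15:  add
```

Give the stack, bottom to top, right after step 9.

0   : 0
12  : 0 12
neg : 0 -12
-7  : 0 -12 -7
mod : 0 -5
8   : 0 -5 8
11  : 0 -5 8 11
sub : 0 -5 -3
10  : 0 -5 -3 10

[0, -5, -3, 10]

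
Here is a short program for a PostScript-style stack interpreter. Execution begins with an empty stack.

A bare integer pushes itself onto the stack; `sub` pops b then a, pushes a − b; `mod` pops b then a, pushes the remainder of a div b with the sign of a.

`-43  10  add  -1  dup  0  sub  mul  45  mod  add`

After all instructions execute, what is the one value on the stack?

-43 -> -43
10  -> -43 10
add -> -33
-1  -> -33 -1
dup -> -33 -1 -1
0   -> -33 -1 -1 0
sub -> -33 -1 -1
mul -> -33 1
45  -> -33 1 45
mod -> -33 1
add -> -32

-32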